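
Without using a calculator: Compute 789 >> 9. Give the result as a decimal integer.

1

789 = 1100010101
shift right by 9 → 0000000001 = 1
(equivalently, floor(789 / 512))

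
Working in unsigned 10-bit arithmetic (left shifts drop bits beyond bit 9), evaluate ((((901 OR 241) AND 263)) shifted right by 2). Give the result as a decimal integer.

65

901 = 1110000101
241 = 0011110001
→ OR → 1111110101 = 1013
263 = 0100000111
→ AND → 0100000101 = 261
→ shifted right by 2 → 0001000001 = 65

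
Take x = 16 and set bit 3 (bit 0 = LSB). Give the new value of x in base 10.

x = 00010000
bit 3 is currently 0; set it via x | (1 << 3) = x | 8
→ 00011000 = 24

24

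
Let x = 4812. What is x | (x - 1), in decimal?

4815

x = 1001011001100 = 4812
x - 1 = 1001011001011
OR    = 1001011001111 = 4815
(x | (x - 1) sets all bits below the lowest set bit.)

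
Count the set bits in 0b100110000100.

n = 100110000100
Count the 1s: 1 + 1 + 1 + 1 = 4

4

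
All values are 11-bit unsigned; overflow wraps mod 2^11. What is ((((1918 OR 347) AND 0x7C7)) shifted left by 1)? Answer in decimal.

1918 = 11101111110
347 = 00101011011
→ OR → 11101111111 = 1919
0x7C7 = 11111000111
→ AND → 11101000111 = 1863
→ shifted left by 1 (mod 2^11) → 11010001110 = 1678

1678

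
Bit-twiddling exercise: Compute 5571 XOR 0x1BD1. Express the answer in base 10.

5571 = 1010111000011
0x1BD1 = 1101111010001
XOR → 0111000010010 = 3602

3602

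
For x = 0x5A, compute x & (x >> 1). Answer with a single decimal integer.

x = 1011010 = 90
x>>1 = 0101101
AND  = 0001000 = 8
(x & (x >> 1) has a 1 wherever x has two consecutive 1 bits.)

8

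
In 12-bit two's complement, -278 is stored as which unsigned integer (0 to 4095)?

278 in 12 bits: 000100010110
Invert: 111011101001
Add 1:  111011101010 = 3818
(Check: 2^12 - 278 = 4096 - 278 = 3818.)

3818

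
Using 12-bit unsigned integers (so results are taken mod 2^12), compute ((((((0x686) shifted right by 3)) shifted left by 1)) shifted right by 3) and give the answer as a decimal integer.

52

0x686 = 011010000110
→ shifted right by 3 → 000011010000 = 208
→ shifted left by 1 (mod 2^12) → 000110100000 = 416
→ shifted right by 3 → 000000110100 = 52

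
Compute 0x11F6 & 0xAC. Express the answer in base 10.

164

0x11F6 = 1000111110110
0xAC = 0000010101100
AND → 0000010100100 = 164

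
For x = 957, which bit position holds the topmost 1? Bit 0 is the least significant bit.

957 = 1110111101
The topmost 1 is at position 9 (since 2^9 = 512 ≤ 957 < 1024).

9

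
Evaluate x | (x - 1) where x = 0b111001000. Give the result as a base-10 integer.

463

x = 111001000 = 456
x - 1 = 111000111
OR    = 111001111 = 463
(x | (x - 1) sets all bits below the lowest set bit.)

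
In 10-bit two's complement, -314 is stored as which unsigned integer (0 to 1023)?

710

314 in 10 bits: 0100111010
Invert: 1011000101
Add 1:  1011000110 = 710
(Check: 2^10 - 314 = 1024 - 314 = 710.)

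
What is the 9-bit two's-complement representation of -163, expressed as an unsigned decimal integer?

349

163 in 9 bits: 010100011
Invert: 101011100
Add 1:  101011101 = 349
(Check: 2^9 - 163 = 512 - 163 = 349.)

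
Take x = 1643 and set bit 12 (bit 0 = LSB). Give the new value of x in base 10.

x = 000011001101011
bit 12 is currently 0; set it via x | (1 << 12) = x | 4096
→ 001011001101011 = 5739

5739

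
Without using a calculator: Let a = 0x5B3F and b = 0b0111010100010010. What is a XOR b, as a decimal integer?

11821

0x5B3F = 101101100111111
b = 111010100010010
XOR → 010111000101101 = 11821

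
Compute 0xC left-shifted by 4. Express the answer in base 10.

192

0xC = 00001100
shift left by 4 → 11000000 = 192
(equivalently, 12 × 2^4 = 12 × 16)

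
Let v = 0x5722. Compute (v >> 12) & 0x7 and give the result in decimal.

5

v = 0101011100100010
Shift right by 12: 0101
Mask low 3 bits: 101 = 5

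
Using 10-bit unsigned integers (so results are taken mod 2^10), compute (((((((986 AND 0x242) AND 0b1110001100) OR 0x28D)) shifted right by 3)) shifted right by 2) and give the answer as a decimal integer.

986 = 1111011010
0x242 = 1001000010
→ AND → 1001000010 = 578
0b1110001100 = 1110001100
→ AND → 1000000000 = 512
0x28D = 1010001101
→ OR → 1010001101 = 653
→ shifted right by 3 → 0001010001 = 81
→ shifted right by 2 → 0000010100 = 20

20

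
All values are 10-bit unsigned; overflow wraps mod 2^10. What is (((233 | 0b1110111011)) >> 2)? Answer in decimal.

233 = 0011101001
0b1110111011 = 1110111011
→ | → 1111111011 = 1019
→ >> 2 → 0011111110 = 254

254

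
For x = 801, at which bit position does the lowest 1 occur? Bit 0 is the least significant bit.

0

801 = 1100100001
Trailing zeros: 0, so the lowest set bit is bit 0 (value 1).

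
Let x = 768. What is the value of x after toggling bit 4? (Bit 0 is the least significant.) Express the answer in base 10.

784

x = 1100000000
bit 4 is currently 0; toggle it via x ^ (1 << 4) = x ^ 16
→ 1100010000 = 784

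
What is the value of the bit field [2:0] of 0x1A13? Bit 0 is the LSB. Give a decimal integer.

v = 1101000010011
Shift right by 0: 1101000010011
Mask low 3 bits: 011 = 3

3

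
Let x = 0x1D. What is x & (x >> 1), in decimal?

x = 11101 = 29
x>>1 = 01110
AND  = 01100 = 12
(x & (x >> 1) has a 1 wherever x has two consecutive 1 bits.)

12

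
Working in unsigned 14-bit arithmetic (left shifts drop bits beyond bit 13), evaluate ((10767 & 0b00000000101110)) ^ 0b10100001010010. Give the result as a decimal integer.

10767 = 10101000001111
0b00000000101110 = 00000000101110
→ & → 00000000001110 = 14
0b10100001010010 = 10100001010010
→ ^ → 10100001011100 = 10332

10332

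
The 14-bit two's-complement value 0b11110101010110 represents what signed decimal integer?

pattern = 11110101010110 (MSB is 1 ⇒ negative)
Invert: 00001010101001, add 1 → 00001010101010 = 682, so the value is -682.
(Equivalently: 15702 - 2^14 = 15702 - 16384 = -682.)

-682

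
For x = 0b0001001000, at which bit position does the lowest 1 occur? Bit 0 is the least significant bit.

3

0b0001001000 = 1001000
Trailing zeros: 3, so the lowest set bit is bit 3 (value 8).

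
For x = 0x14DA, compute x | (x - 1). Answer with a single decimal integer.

5339

x = 1010011011010 = 5338
x - 1 = 1010011011001
OR    = 1010011011011 = 5339
(x | (x - 1) sets all bits below the lowest set bit.)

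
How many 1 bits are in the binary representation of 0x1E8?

0x1E8 = 111101000
Count the 1s: 1 + 1 + 1 + 1 + 1 = 5

5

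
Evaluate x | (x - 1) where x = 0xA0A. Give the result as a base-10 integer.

2571

x = 101000001010 = 2570
x - 1 = 101000001001
OR    = 101000001011 = 2571
(x | (x - 1) sets all bits below the lowest set bit.)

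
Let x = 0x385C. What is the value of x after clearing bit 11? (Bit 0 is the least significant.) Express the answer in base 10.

12380

x = 011100001011100
bit 11 is currently 1; clear it via x & ~(1 << 11) = x & ~2048
→ 011000001011100 = 12380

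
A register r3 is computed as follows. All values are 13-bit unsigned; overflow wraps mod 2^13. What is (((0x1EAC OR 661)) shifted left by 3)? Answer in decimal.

0x1EAC = 1111010101100
661 = 0001010010101
→ OR → 1111010111101 = 7869
→ shifted left by 3 (mod 2^13) → 1010111101000 = 5608

5608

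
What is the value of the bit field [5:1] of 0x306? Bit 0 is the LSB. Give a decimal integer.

3

v = 1100000110
Shift right by 1: 110000011
Mask low 5 bits: 00011 = 3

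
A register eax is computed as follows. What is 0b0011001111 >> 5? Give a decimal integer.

6

x = 11001111
shift right by 5 → 00000110 = 6
(equivalently, floor(207 / 32))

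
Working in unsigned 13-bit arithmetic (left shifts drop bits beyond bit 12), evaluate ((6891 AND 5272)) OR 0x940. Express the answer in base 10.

6891 = 1101011101011
5272 = 1010010011000
→ AND → 1000010001000 = 4232
0x940 = 0100101000000
→ OR → 1100111001000 = 6600

6600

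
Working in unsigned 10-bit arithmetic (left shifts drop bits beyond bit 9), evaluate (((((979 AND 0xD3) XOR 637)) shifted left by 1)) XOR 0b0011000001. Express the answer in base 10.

979 = 1111010011
0xD3 = 0011010011
→ AND → 0011010011 = 211
637 = 1001111101
→ XOR → 1010101110 = 686
→ shifted left by 1 (mod 2^10) → 0101011100 = 348
0b0011000001 = 0011000001
→ XOR → 0110011101 = 413

413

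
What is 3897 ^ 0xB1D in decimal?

1060

3897 = 111100111001
0xB1D = 101100011101
XOR → 010000100100 = 1060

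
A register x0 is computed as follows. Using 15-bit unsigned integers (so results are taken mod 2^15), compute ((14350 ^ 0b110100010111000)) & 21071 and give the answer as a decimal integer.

14350 = 011100000001110
0b110100010111000 = 110100010111000
→ ^ → 101000010110110 = 20662
21071 = 101001001001111
→ & → 101000000000110 = 20486

20486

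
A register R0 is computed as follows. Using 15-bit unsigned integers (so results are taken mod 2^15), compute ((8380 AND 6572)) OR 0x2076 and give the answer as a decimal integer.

8446

8380 = 010000010111100
6572 = 001100110101100
→ AND → 000000010101100 = 172
0x2076 = 010000001110110
→ OR → 010000011111110 = 8446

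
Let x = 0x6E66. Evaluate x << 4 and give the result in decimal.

0x6E66 = 0000110111001100110
shift left by 4 → 1101110011001100000 = 452192
(equivalently, 28262 × 2^4 = 28262 × 16)

452192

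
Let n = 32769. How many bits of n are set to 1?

32769 = 1000000000000001
Count the 1s: 1 + 1 = 2

2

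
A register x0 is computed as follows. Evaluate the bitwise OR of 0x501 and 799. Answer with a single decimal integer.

1823

0x501 = 10100000001
799 = 01100011111
 OR → 11100011111 = 1823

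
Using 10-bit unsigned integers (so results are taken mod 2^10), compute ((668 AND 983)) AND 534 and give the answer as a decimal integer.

668 = 1010011100
983 = 1111010111
→ AND → 1010010100 = 660
534 = 1000010110
→ AND → 1000010100 = 532

532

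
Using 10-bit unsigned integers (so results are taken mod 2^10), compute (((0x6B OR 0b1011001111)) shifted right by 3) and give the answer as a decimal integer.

93

0x6B = 0001101011
0b1011001111 = 1011001111
→ OR → 1011101111 = 751
→ shifted right by 3 → 0001011101 = 93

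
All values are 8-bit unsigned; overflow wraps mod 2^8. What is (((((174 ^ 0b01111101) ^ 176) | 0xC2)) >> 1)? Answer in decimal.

174 = 10101110
0b01111101 = 01111101
→ ^ → 11010011 = 211
176 = 10110000
→ ^ → 01100011 = 99
0xC2 = 11000010
→ | → 11100011 = 227
→ >> 1 → 01110001 = 113

113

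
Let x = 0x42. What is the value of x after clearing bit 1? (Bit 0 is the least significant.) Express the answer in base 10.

x = 0001000010
bit 1 is currently 1; clear it via x & ~(1 << 1) = x & ~2
→ 0001000000 = 64

64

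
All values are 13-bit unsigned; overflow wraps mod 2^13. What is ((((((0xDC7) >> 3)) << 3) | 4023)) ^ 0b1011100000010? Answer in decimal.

6389

0xDC7 = 0110111000111
→ >> 3 → 0000110111000 = 440
→ << 3 (mod 2^13) → 0110111000000 = 3520
4023 = 0111110110111
→ | → 0111111110111 = 4087
0b1011100000010 = 1011100000010
→ ^ → 1100011110101 = 6389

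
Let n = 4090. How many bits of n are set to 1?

10

4090 = 111111111010
Count the 1s: 1 + 1 + 1 + 1 + 1 + 1 + 1 + 1 + 1 + 1 = 10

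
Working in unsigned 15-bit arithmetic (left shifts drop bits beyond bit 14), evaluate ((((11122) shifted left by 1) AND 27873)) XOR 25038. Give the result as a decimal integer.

11122 = 010101101110010
→ shifted left by 1 (mod 2^15) → 101011011100100 = 22244
27873 = 110110011100001
→ AND → 100010011100000 = 17632
25038 = 110000111001110
→ XOR → 010010100101110 = 9518

9518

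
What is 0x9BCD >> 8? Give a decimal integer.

0x9BCD = 1001101111001101
shift right by 8 → 0000000010011011 = 155
(equivalently, floor(39885 / 256))

155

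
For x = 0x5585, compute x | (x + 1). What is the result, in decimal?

x = 101010110000101 = 21893
x + 1 = 101010110000110
OR    = 101010110000111 = 21895
(x | (x + 1) sets the lowest cleared bit.)

21895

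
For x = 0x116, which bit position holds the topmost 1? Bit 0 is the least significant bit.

8

0x116 = 100010110
The topmost 1 is at position 8 (since 2^8 = 256 ≤ 278 < 512).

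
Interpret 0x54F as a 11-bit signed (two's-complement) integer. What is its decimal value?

-689

pattern = 10101001111 (MSB is 1 ⇒ negative)
Invert: 01010110000, add 1 → 01010110001 = 689, so the value is -689.
(Equivalently: 1359 - 2^11 = 1359 - 2048 = -689.)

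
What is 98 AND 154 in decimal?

2

98 = 01100010
154 = 10011010
AND → 00000010 = 2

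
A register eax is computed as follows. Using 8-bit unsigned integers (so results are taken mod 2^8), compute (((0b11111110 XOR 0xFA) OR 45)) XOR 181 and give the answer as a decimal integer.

152

0b11111110 = 11111110
0xFA = 11111010
→ XOR → 00000100 = 4
45 = 00101101
→ OR → 00101101 = 45
181 = 10110101
→ XOR → 10011000 = 152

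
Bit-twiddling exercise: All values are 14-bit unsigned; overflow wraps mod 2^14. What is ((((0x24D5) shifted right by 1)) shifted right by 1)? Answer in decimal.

0x24D5 = 10010011010101
→ shifted right by 1 → 01001001101010 = 4714
→ shifted right by 1 → 00100100110101 = 2357

2357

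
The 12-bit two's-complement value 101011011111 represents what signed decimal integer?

pattern = 101011011111 (MSB is 1 ⇒ negative)
Invert: 010100100000, add 1 → 010100100001 = 1313, so the value is -1313.
(Equivalently: 2783 - 2^12 = 2783 - 4096 = -1313.)

-1313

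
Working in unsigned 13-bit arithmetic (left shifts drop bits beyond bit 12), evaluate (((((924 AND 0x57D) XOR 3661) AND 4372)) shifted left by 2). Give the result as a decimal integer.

924 = 0001110011100
0x57D = 0010101111101
→ AND → 0000100011100 = 284
3661 = 0111001001101
→ XOR → 0111101010001 = 3921
4372 = 1000100010100
→ AND → 0000100010000 = 272
→ shifted left by 2 (mod 2^13) → 0010001000000 = 1088

1088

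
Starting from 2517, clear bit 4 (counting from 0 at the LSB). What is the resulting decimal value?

x = 00100111010101
bit 4 is currently 1; clear it via x & ~(1 << 4) = x & ~16
→ 00100111000101 = 2501

2501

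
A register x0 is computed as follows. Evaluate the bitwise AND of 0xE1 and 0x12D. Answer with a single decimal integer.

33

0xE1 = 011100001
0x12D = 100101101
AND → 000100001 = 33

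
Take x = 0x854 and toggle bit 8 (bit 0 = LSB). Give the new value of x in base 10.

2388

x = 100001010100
bit 8 is currently 0; toggle it via x ^ (1 << 8) = x ^ 256
→ 100101010100 = 2388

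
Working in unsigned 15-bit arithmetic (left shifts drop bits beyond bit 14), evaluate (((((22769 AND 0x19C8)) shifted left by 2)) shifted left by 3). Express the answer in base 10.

6144

22769 = 101100011110001
0x19C8 = 001100111001000
→ AND → 001100011000000 = 6336
→ shifted left by 2 (mod 2^15) → 110001100000000 = 25344
→ shifted left by 3 (mod 2^15) → 001100000000000 = 6144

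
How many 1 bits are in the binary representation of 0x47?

0x47 = 1000111
Count the 1s: 1 + 1 + 1 + 1 = 4

4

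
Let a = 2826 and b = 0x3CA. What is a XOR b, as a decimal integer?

2826 = 101100001010
0x3CA = 001111001010
XOR → 100011000000 = 2240

2240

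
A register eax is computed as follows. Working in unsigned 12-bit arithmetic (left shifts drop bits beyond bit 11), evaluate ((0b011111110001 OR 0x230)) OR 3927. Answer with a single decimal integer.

0b011111110001 = 011111110001
0x230 = 001000110000
→ OR → 011111110001 = 2033
3927 = 111101010111
→ OR → 111111110111 = 4087

4087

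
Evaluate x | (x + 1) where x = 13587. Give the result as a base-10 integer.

13591

x = 11010100010011 = 13587
x + 1 = 11010100010100
OR    = 11010100010111 = 13591
(x | (x + 1) sets the lowest cleared bit.)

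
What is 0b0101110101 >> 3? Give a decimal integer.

46

x = 101110101
shift right by 3 → 000101110 = 46
(equivalently, floor(373 / 8))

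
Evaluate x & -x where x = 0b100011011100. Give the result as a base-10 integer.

4

x = 100011011100 = 2268
-x (two's complement) = …011100100100
AND   = 000000000100 = 4
(x & -x isolates the lowest set bit of x.)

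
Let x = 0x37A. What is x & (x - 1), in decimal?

x = 1101111010 = 890
x - 1 = 1101111001
AND   = 1101111000 = 888
(x & (x - 1) clears the lowest set bit of x.)

888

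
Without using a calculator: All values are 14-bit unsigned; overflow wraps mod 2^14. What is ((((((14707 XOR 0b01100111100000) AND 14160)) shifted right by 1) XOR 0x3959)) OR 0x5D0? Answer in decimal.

14707 = 11100101110011
0b01100111100000 = 01100111100000
→ XOR → 10000010010011 = 8339
14160 = 11011101010000
→ AND → 10000000010000 = 8208
→ shifted right by 1 → 01000000001000 = 4104
0x3959 = 11100101011001
→ XOR → 10100101010001 = 10577
0x5D0 = 00010111010000
→ OR → 10110111010001 = 11729

11729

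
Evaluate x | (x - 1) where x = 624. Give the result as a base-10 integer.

639

x = 1001110000 = 624
x - 1 = 1001101111
OR    = 1001111111 = 639
(x | (x - 1) sets all bits below the lowest set bit.)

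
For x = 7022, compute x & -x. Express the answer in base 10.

x = 1101101101110 = 7022
-x (two's complement) = …0010010010010
AND   = 0000000000010 = 2
(x & -x isolates the lowest set bit of x.)

2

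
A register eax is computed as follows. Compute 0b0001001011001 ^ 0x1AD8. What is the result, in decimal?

6273

a = 0001001011001
0x1AD8 = 1101011011000
XOR → 1100010000001 = 6273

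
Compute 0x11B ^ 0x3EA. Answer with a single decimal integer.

753

0x11B = 0100011011
0x3EA = 1111101010
XOR → 1011110001 = 753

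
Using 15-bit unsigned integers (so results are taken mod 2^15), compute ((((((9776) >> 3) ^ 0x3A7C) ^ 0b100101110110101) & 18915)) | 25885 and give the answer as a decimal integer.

25887

9776 = 010011000110000
→ >> 3 → 000010011000110 = 1222
0x3A7C = 011101001111100
→ ^ → 011111010111010 = 16058
0b100101110110101 = 100101110110101
→ ^ → 111010100001111 = 29967
18915 = 100100111100011
→ & → 100000100000011 = 16643
25885 = 110010100011101
→ | → 110010100011111 = 25887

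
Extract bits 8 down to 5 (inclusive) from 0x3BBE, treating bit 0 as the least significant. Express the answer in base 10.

v = 011101110111110
Shift right by 5: 0111011101
Mask low 4 bits: 1101 = 13

13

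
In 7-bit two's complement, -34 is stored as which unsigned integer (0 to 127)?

94

34 in 7 bits: 0100010
Invert: 1011101
Add 1:  1011110 = 94
(Check: 2^7 - 34 = 128 - 34 = 94.)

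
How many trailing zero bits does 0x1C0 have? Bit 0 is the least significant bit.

0x1C0 = 111000000
Trailing zeros: 6, so the lowest set bit is bit 6 (value 64).

6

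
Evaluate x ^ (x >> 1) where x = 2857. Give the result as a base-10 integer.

3773

x = 101100101001 = 2857
x>>1 = 010110010100
XOR  = 111010111101 = 3773
(x ^ (x >> 1) gives the standard binary-reflected Gray code of x.)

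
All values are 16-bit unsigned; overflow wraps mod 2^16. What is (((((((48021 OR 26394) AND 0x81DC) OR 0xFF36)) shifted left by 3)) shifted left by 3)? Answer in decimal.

61312

48021 = 1011101110010101
26394 = 0110011100011010
→ OR → 1111111110011111 = 65439
0x81DC = 1000000111011100
→ AND → 1000000110011100 = 33180
0xFF36 = 1111111100110110
→ OR → 1111111110111110 = 65470
→ shifted left by 3 (mod 2^16) → 1111110111110000 = 65008
→ shifted left by 3 (mod 2^16) → 1110111110000000 = 61312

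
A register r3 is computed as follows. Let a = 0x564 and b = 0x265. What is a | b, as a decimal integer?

0x564 = 10101100100
0x265 = 01001100101
 OR → 11101100101 = 1893

1893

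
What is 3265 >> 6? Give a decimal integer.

51

3265 = 110011000001
shift right by 6 → 000000110011 = 51
(equivalently, floor(3265 / 64))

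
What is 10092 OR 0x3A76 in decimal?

10092 = 10011101101100
0x3A76 = 11101001110110
 OR → 11111101111110 = 16254

16254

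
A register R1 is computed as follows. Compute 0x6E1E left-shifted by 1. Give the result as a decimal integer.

0x6E1E = 0110111000011110
shift left by 1 → 1101110000111100 = 56380
(equivalently, 28190 × 2^1 = 28190 × 2)

56380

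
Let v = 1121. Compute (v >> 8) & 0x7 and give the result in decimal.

4

v = 10001100001
Shift right by 8: 100
Mask low 3 bits: 100 = 4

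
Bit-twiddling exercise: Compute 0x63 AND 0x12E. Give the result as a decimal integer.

0x63 = 001100011
0x12E = 100101110
AND → 000100010 = 34

34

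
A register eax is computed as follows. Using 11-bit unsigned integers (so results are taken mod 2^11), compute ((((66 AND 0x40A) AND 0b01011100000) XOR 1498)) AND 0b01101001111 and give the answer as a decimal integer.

66 = 00001000010
0x40A = 10000001010
→ AND → 00000000010 = 2
0b01011100000 = 01011100000
→ AND → 00000000000 = 0
1498 = 10111011010
→ XOR → 10111011010 = 1498
0b01101001111 = 01101001111
→ AND → 00101001010 = 330

330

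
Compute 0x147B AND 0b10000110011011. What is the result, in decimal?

0x147B = 01010001111011
b = 10000110011011
AND → 00000000011011 = 27

27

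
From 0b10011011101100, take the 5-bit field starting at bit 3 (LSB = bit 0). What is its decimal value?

29

v = 10011011101100
Shift right by 3: 10011011101
Mask low 5 bits: 11101 = 29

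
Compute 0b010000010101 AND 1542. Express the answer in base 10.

1028

a = 10000010101
1542 = 11000000110
AND → 10000000100 = 1028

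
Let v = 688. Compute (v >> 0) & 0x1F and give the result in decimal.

v = 1010110000
Shift right by 0: 1010110000
Mask low 5 bits: 10000 = 16

16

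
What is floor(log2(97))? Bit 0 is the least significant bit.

6

97 = 1100001
The topmost 1 is at position 6 (since 2^6 = 64 ≤ 97 < 128).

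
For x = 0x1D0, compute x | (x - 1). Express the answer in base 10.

x = 111010000 = 464
x - 1 = 111001111
OR    = 111011111 = 479
(x | (x - 1) sets all bits below the lowest set bit.)

479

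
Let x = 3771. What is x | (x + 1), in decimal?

x = 111010111011 = 3771
x + 1 = 111010111100
OR    = 111010111111 = 3775
(x | (x + 1) sets the lowest cleared bit.)

3775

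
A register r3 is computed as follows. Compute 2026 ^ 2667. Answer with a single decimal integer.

2026 = 011111101010
2667 = 101001101011
XOR → 110110000001 = 3457

3457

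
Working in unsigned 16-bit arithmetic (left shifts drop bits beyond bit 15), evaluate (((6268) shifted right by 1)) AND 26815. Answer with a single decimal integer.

6268 = 0001100001111100
→ shifted right by 1 → 0000110000111110 = 3134
26815 = 0110100010111111
→ AND → 0000100000111110 = 2110

2110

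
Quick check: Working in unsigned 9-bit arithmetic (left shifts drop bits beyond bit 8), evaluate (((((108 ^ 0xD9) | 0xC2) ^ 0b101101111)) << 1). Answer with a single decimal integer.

108 = 001101100
0xD9 = 011011001
→ ^ → 010110101 = 181
0xC2 = 011000010
→ | → 011110111 = 247
0b101101111 = 101101111
→ ^ → 110011000 = 408
→ << 1 (mod 2^9) → 100110000 = 304

304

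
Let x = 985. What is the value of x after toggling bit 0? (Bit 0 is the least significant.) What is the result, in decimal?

984

x = 1111011001
bit 0 is currently 1; toggle it via x ^ (1 << 0) = x ^ 1
→ 1111011000 = 984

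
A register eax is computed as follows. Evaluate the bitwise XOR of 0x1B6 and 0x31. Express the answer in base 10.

391

0x1B6 = 110110110
0x31 = 000110001
XOR → 110000111 = 391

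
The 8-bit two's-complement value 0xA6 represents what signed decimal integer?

pattern = 10100110 (MSB is 1 ⇒ negative)
Invert: 01011001, add 1 → 01011010 = 90, so the value is -90.
(Equivalently: 166 - 2^8 = 166 - 256 = -90.)

-90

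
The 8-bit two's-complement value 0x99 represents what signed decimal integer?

pattern = 10011001 (MSB is 1 ⇒ negative)
Invert: 01100110, add 1 → 01100111 = 103, so the value is -103.
(Equivalently: 153 - 2^8 = 153 - 256 = -103.)

-103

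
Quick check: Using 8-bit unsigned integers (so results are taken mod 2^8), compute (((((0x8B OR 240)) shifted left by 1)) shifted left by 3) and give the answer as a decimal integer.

0x8B = 10001011
240 = 11110000
→ OR → 11111011 = 251
→ shifted left by 1 (mod 2^8) → 11110110 = 246
→ shifted left by 3 (mod 2^8) → 10110000 = 176

176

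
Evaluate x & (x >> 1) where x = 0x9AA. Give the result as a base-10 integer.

128

x = 100110101010 = 2474
x>>1 = 010011010101
AND  = 000010000000 = 128
(x & (x >> 1) has a 1 wherever x has two consecutive 1 bits.)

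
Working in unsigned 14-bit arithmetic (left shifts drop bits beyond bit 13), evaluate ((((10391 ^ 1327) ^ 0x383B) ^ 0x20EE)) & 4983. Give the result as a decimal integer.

10391 = 10100010010111
1327 = 00010100101111
→ ^ → 10110110111000 = 11704
0x383B = 11100000111011
→ ^ → 01010110000011 = 5507
0x20EE = 10000011101110
→ ^ → 11010101101101 = 13677
4983 = 01001101110111
→ & → 01000101100101 = 4453

4453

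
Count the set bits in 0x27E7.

0x27E7 = 10011111100111
Count the 1s: 1 + 1 + 1 + 1 + 1 + 1 + 1 + 1 + 1 + 1 = 10

10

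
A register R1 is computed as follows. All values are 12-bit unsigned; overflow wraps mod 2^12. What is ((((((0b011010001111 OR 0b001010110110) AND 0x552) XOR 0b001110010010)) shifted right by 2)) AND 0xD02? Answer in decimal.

0b011010001111 = 011010001111
0b001010110110 = 001010110110
→ OR → 011010111111 = 1727
0x552 = 010101010010
→ AND → 010000010010 = 1042
0b001110010010 = 001110010010
→ XOR → 011110000000 = 1920
→ shifted right by 2 → 000111100000 = 480
0xD02 = 110100000010
→ AND → 000100000000 = 256

256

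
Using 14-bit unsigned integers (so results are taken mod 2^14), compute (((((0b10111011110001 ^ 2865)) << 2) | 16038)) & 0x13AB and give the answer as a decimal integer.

5026

0b10111011110001 = 10111011110001
2865 = 00101100110001
→ ^ → 10010111000000 = 9664
→ << 2 (mod 2^14) → 01011100000000 = 5888
16038 = 11111010100110
→ | → 11111110100110 = 16294
0x13AB = 01001110101011
→ & → 01001110100010 = 5026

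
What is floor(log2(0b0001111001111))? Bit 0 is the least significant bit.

0b0001111001111 = 1111001111
The topmost 1 is at position 9 (since 2^9 = 512 ≤ 975 < 1024).

9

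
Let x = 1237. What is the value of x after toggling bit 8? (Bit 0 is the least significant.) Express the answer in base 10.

1493

x = 10011010101
bit 8 is currently 0; toggle it via x ^ (1 << 8) = x ^ 256
→ 10111010101 = 1493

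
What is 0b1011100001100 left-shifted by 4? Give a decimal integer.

94400

x = 00001011100001100
shift left by 4 → 10111000011000000 = 94400
(equivalently, 5900 × 2^4 = 5900 × 16)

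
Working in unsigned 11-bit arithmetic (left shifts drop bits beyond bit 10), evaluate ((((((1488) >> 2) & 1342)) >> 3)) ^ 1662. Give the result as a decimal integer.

1488 = 10111010000
→ >> 2 → 00101110100 = 372
1342 = 10100111110
→ & → 00100110100 = 308
→ >> 3 → 00000100110 = 38
1662 = 11001111110
→ ^ → 11001011000 = 1624

1624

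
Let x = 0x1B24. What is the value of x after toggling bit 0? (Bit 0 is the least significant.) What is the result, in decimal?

6949

x = 1101100100100
bit 0 is currently 0; toggle it via x ^ (1 << 0) = x ^ 1
→ 1101100100101 = 6949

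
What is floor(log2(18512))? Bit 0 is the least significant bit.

18512 = 100100001010000
The topmost 1 is at position 14 (since 2^14 = 16384 ≤ 18512 < 32768).

14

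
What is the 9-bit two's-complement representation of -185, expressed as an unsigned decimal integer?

327

185 in 9 bits: 010111001
Invert: 101000110
Add 1:  101000111 = 327
(Check: 2^9 - 185 = 512 - 185 = 327.)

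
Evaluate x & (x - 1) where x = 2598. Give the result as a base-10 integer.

x = 101000100110 = 2598
x - 1 = 101000100101
AND   = 101000100100 = 2596
(x & (x - 1) clears the lowest set bit of x.)

2596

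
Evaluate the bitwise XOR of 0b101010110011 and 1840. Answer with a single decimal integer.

a = 101010110011
1840 = 011100110000
XOR → 110110000011 = 3459

3459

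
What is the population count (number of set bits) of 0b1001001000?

n = 1001001000
Count the 1s: 1 + 1 + 1 = 3

3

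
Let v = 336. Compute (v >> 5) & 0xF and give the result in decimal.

10

v = 101010000
Shift right by 5: 1010
Mask low 4 bits: 1010 = 10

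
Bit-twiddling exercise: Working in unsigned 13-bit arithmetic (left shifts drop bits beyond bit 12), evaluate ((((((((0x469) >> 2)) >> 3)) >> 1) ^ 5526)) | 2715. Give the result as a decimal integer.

0x469 = 0010001101001
→ >> 2 → 0000100011010 = 282
→ >> 3 → 0000000100011 = 35
→ >> 1 → 0000000010001 = 17
5526 = 1010110010110
→ ^ → 1010110000111 = 5511
2715 = 0101010011011
→ | → 1111110011111 = 8095

8095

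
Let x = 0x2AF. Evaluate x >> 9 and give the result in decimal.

1

0x2AF = 1010101111
shift right by 9 → 0000000001 = 1
(equivalently, floor(687 / 512))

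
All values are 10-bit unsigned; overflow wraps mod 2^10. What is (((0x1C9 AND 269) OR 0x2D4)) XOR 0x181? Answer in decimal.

0x1C9 = 0111001001
269 = 0100001101
→ AND → 0100001001 = 265
0x2D4 = 1011010100
→ OR → 1111011101 = 989
0x181 = 0110000001
→ XOR → 1001011100 = 604

604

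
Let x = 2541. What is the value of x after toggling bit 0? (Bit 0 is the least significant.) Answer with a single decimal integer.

2540

x = 0000100111101101
bit 0 is currently 1; toggle it via x ^ (1 << 0) = x ^ 1
→ 0000100111101100 = 2540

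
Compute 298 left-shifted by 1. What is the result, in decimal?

298 = 0100101010
shift left by 1 → 1001010100 = 596
(equivalently, 298 × 2^1 = 298 × 2)

596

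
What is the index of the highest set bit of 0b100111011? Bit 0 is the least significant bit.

8

0b100111011 = 100111011
The topmost 1 is at position 8 (since 2^8 = 256 ≤ 315 < 512).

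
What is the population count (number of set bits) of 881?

881 = 1101110001
Count the 1s: 1 + 1 + 1 + 1 + 1 + 1 = 6

6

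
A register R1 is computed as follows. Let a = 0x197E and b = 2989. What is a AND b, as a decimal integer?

0x197E = 1100101111110
2989 = 0101110101101
AND → 0100100101100 = 2348

2348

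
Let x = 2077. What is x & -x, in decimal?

1

x = 100000011101 = 2077
-x (two's complement) = …011111100011
AND   = 000000000001 = 1
(x & -x isolates the lowest set bit of x.)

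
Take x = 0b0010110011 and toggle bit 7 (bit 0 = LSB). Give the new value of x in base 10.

51

x = 0010110011
bit 7 is currently 1; toggle it via x ^ (1 << 7) = x ^ 128
→ 0000110011 = 51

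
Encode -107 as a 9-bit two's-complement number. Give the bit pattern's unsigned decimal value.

405

107 in 9 bits: 001101011
Invert: 110010100
Add 1:  110010101 = 405
(Check: 2^9 - 107 = 512 - 107 = 405.)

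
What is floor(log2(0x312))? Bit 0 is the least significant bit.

9

0x312 = 1100010010
The topmost 1 is at position 9 (since 2^9 = 512 ≤ 786 < 1024).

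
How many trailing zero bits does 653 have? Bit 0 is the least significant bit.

653 = 1010001101
Trailing zeros: 0, so the lowest set bit is bit 0 (value 1).

0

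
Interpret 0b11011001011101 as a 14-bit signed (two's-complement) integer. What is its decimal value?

pattern = 11011001011101 (MSB is 1 ⇒ negative)
Invert: 00100110100010, add 1 → 00100110100011 = 2467, so the value is -2467.
(Equivalently: 13917 - 2^14 = 13917 - 16384 = -2467.)

-2467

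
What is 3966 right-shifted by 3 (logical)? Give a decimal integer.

495

3966 = 111101111110
shift right by 3 → 000111101111 = 495
(equivalently, floor(3966 / 8))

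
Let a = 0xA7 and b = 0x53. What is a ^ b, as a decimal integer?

244

0xA7 = 10100111
0x53 = 01010011
XOR → 11110100 = 244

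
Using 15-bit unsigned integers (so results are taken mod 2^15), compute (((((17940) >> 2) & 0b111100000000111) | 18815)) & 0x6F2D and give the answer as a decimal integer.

18733

17940 = 100011000010100
→ >> 2 → 001000110000101 = 4485
0b111100000000111 = 111100000000111
→ & → 001000000000101 = 4101
18815 = 100100101111111
→ | → 101100101111111 = 22911
0x6F2D = 110111100101101
→ & → 100100100101101 = 18733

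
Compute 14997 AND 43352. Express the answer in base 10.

10256

14997 = 0011101010010101
43352 = 1010100101011000
AND → 0010100000010000 = 10256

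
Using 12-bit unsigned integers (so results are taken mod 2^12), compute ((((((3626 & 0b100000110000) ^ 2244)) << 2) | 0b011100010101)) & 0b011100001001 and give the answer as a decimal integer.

1793

3626 = 111000101010
0b100000110000 = 100000110000
→ & → 100000100000 = 2080
2244 = 100011000100
→ ^ → 000011100100 = 228
→ << 2 (mod 2^12) → 001110010000 = 912
0b011100010101 = 011100010101
→ | → 011110010101 = 1941
0b011100001001 = 011100001001
→ & → 011100000001 = 1793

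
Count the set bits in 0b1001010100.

n = 1001010100
Count the 1s: 1 + 1 + 1 + 1 = 4

4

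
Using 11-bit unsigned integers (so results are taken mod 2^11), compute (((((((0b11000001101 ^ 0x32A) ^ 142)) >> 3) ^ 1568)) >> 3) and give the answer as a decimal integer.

210

0b11000001101 = 11000001101
0x32A = 01100101010
→ ^ → 10100100111 = 1319
142 = 00010001110
→ ^ → 10110101001 = 1449
→ >> 3 → 00010110101 = 181
1568 = 11000100000
→ ^ → 11010010101 = 1685
→ >> 3 → 00011010010 = 210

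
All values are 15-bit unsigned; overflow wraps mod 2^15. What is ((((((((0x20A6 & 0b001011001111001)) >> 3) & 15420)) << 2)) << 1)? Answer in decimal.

32

0x20A6 = 010000010100110
0b001011001111001 = 001011001111001
→ & → 000000000100000 = 32
→ >> 3 → 000000000000100 = 4
15420 = 011110000111100
→ & → 000000000000100 = 4
→ << 2 (mod 2^15) → 000000000010000 = 16
→ << 1 (mod 2^15) → 000000000100000 = 32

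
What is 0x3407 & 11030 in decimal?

8198

0x3407 = 11010000000111
11030 = 10101100010110
AND → 10000000000110 = 8198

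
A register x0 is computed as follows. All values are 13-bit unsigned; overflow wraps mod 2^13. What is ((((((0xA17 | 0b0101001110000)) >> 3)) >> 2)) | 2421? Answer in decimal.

0xA17 = 0101000010111
0b0101001110000 = 0101001110000
→ | → 0101001110111 = 2679
→ >> 3 → 0000101001110 = 334
→ >> 2 → 0000001010011 = 83
2421 = 0100101110101
→ | → 0100101110111 = 2423

2423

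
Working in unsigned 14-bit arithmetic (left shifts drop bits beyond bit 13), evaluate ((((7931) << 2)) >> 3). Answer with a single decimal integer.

7931 = 01111011111011
→ << 2 (mod 2^14) → 11101111101100 = 15340
→ >> 3 → 00011101111101 = 1917

1917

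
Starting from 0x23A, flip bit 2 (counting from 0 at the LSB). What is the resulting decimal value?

574

x = 001000111010
bit 2 is currently 0; toggle it via x ^ (1 << 2) = x ^ 4
→ 001000111110 = 574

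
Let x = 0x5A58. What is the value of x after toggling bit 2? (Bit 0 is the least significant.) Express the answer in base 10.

23132

x = 101101001011000
bit 2 is currently 0; toggle it via x ^ (1 << 2) = x ^ 4
→ 101101001011100 = 23132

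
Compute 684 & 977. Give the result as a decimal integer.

684 = 1010101100
977 = 1111010001
AND → 1010000000 = 640

640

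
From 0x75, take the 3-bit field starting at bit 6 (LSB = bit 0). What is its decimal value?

v = 00001110101
Shift right by 6: 00001
Mask low 3 bits: 001 = 1

1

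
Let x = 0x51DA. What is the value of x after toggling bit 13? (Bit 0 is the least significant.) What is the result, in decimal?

29146

x = 101000111011010
bit 13 is currently 0; toggle it via x ^ (1 << 13) = x ^ 8192
→ 111000111011010 = 29146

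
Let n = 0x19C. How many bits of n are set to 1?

5

0x19C = 110011100
Count the 1s: 1 + 1 + 1 + 1 + 1 = 5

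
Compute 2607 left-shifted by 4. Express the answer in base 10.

2607 = 0000101000101111
shift left by 4 → 1010001011110000 = 41712
(equivalently, 2607 × 2^4 = 2607 × 16)

41712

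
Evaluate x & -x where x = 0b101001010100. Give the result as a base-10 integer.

4

x = 101001010100 = 2644
-x (two's complement) = …010110101100
AND   = 000000000100 = 4
(x & -x isolates the lowest set bit of x.)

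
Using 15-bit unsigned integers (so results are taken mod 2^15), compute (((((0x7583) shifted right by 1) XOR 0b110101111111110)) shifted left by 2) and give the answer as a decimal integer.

0x7583 = 111010110000011
→ shifted right by 1 → 011101011000001 = 15041
0b110101111111110 = 110101111111110
→ XOR → 101000100111111 = 20799
→ shifted left by 2 (mod 2^15) → 100010011111100 = 17660

17660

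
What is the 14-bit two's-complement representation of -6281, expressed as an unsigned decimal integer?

6281 in 14 bits: 01100010001001
Invert: 10011101110110
Add 1:  10011101110111 = 10103
(Check: 2^14 - 6281 = 16384 - 6281 = 10103.)

10103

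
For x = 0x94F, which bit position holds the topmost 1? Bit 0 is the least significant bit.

0x94F = 100101001111
The topmost 1 is at position 11 (since 2^11 = 2048 ≤ 2383 < 4096).

11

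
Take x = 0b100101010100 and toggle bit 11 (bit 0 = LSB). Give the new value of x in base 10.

x = 100101010100
bit 11 is currently 1; toggle it via x ^ (1 << 11) = x ^ 2048
→ 000101010100 = 340

340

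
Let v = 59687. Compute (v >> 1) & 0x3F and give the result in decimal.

19

v = 1110100100100111
Shift right by 1: 111010010010011
Mask low 6 bits: 010011 = 19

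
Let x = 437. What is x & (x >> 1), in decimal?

144

x = 110110101 = 437
x>>1 = 011011010
AND  = 010010000 = 144
(x & (x >> 1) has a 1 wherever x has two consecutive 1 bits.)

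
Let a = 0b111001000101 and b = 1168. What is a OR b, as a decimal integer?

3797

a = 111001000101
1168 = 010010010000
 OR → 111011010101 = 3797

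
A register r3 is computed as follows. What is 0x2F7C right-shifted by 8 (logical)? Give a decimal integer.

0x2F7C = 10111101111100
shift right by 8 → 00000000101111 = 47
(equivalently, floor(12156 / 256))

47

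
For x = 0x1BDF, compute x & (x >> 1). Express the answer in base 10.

x = 1101111011111 = 7135
x>>1 = 0110111101111
AND  = 0100111001111 = 2511
(x & (x >> 1) has a 1 wherever x has two consecutive 1 bits.)

2511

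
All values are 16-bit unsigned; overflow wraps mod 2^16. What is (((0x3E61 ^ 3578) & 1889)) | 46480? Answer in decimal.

0x3E61 = 0011111001100001
3578 = 0000110111111010
→ ^ → 0011001110011011 = 13211
1889 = 0000011101100001
→ & → 0000001100000001 = 769
46480 = 1011010110010000
→ | → 1011011110010001 = 46993

46993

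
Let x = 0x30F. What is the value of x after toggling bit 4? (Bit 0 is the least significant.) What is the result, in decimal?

799

x = 0001100001111
bit 4 is currently 0; toggle it via x ^ (1 << 4) = x ^ 16
→ 0001100011111 = 799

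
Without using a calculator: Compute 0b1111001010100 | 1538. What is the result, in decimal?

a = 1111001010100
1538 = 0011000000010
 OR → 1111001010110 = 7766

7766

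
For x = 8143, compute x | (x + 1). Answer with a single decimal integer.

x = 1111111001111 = 8143
x + 1 = 1111111010000
OR    = 1111111011111 = 8159
(x | (x + 1) sets the lowest cleared bit.)

8159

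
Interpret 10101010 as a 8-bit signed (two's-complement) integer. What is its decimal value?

-86

pattern = 10101010 (MSB is 1 ⇒ negative)
Invert: 01010101, add 1 → 01010110 = 86, so the value is -86.
(Equivalently: 170 - 2^8 = 170 - 256 = -86.)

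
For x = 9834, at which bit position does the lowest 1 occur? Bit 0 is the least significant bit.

9834 = 10011001101010
Trailing zeros: 1, so the lowest set bit is bit 1 (value 2).

1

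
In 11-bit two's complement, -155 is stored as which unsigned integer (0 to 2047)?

155 in 11 bits: 00010011011
Invert: 11101100100
Add 1:  11101100101 = 1893
(Check: 2^11 - 155 = 2048 - 155 = 1893.)

1893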